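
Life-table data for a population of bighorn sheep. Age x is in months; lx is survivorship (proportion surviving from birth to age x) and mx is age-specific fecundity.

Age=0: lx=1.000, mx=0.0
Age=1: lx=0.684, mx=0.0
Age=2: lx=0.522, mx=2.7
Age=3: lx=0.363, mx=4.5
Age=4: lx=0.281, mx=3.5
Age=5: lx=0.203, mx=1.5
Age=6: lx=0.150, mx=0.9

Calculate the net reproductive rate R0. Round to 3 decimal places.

4.466

lx·mx by age: 0, 0, 1.4094, 1.6335, 0.9835, 0.3045, 0.135
R0 = Σ lx·mx = 4.4659 → 4.466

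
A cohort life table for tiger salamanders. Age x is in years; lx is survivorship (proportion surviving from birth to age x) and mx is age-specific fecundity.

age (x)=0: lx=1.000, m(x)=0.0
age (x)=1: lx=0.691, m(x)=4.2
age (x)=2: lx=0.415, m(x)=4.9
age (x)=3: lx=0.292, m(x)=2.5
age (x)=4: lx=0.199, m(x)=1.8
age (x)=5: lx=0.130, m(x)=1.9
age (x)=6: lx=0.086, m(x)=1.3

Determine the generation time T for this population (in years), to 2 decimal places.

lx·mx: 0, 2.9022, 2.0335, 0.73, 0.3582, 0.247, 0.1118 → R0 = 6.3827
x·lx·mx: 0, 2.9022, 4.067, 2.19, 1.4328, 1.235, 0.6708 → Σ = 12.4978
T = 12.4978 / 6.3827 = 1.958074… → 1.96

1.96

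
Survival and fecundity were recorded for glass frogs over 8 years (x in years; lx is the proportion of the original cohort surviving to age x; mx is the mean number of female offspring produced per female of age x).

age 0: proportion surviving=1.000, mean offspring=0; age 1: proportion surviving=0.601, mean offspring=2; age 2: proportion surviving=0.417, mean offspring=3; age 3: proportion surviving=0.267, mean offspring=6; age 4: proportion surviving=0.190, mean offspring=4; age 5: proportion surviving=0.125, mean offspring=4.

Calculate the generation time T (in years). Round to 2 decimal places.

lx·mx: 0, 1.202, 1.251, 1.602, 0.76, 0.5 → R0 = 5.315
x·lx·mx: 0, 1.202, 2.502, 4.806, 3.04, 2.5 → Σ = 14.05
T = 14.05 / 5.315 = 2.643462… → 2.64

2.64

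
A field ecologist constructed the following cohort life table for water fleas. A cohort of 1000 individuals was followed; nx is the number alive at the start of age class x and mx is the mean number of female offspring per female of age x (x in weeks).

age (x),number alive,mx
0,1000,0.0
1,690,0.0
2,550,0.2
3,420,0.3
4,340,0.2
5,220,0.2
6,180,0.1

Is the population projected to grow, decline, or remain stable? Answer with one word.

declining

lx = nx/n0 = nx/1000: 1, 0.69, 0.55, 0.42, 0.34, 0.22, 0.18
R0 = Σ lx·mx = 0 + 0 + 0.11 + 0.126 + 0.068 + 0.044 + 0.018 = 0.366
R0 < 1, so the population is declining.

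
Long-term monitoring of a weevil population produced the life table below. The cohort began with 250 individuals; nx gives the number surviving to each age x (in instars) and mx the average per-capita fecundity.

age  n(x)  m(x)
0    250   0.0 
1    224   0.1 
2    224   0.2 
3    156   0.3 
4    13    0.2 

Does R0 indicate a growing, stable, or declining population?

lx = nx/n0 = nx/250: 1, 0.896, 0.896, 0.624, 0.052
R0 = Σ lx·mx = 0 + 0.0896 + 0.1792 + 0.1872 + 0.0104 = 0.4664
R0 < 1, so the population is declining.

declining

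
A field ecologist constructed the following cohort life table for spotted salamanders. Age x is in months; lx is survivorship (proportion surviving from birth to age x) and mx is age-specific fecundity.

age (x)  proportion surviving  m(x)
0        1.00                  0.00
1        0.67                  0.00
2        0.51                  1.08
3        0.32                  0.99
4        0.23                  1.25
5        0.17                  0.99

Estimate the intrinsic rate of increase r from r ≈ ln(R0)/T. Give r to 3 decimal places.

0.092

R0 = Σ lx·mx = 0 + 0 + 0.5508 + 0.3168 + 0.2875 + 0.1683 = 1.3234
Σ x·lx·mx = 4.0435; T = 4.0435/1.3234 = 3.05539…
r ≈ ln(R0)/T = ln(1.3234)/3.05539… = 0.09171… → 0.092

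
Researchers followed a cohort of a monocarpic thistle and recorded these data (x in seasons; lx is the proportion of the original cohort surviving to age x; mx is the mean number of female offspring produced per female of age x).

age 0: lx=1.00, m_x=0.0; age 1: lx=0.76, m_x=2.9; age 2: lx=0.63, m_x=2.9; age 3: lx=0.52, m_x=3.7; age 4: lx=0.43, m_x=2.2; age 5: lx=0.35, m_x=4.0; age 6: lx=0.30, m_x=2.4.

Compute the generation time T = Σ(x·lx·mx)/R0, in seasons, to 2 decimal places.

lx·mx: 0, 2.204, 1.827, 1.924, 0.946, 1.4, 0.72 → R0 = 9.021
x·lx·mx: 0, 2.204, 3.654, 5.772, 3.784, 7, 4.32 → Σ = 26.734
T = 26.734 / 9.021 = 2.96353… → 2.96

2.96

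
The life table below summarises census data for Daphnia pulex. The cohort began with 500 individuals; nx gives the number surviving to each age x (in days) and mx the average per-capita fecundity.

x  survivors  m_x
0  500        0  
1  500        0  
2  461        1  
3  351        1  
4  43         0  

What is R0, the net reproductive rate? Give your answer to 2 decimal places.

1.62

lx = nx/n0 = nx/500: 1, 1, 0.922, 0.702, 0.086
lx·mx by age: 0, 0, 0.922, 0.702, 0
R0 = Σ lx·mx = 1.624 → 1.62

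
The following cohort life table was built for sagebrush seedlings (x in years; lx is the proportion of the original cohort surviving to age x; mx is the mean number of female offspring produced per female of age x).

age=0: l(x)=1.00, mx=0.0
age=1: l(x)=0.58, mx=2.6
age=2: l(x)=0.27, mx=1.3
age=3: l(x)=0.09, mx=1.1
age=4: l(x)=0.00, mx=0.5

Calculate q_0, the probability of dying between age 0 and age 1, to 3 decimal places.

q_0 = (l_0 − l_1) / l_0 = (1 − 0.58) / 1
     = 0.42 / 1 = 0.42 → 0.420

0.420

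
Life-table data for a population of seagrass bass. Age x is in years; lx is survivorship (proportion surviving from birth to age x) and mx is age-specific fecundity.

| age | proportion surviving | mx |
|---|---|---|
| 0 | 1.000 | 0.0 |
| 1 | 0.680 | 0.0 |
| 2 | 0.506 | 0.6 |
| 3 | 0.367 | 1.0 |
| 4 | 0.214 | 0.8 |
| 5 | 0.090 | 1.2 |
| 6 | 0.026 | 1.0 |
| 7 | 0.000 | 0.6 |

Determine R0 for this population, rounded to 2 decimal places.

lx·mx by age: 0, 0, 0.3036, 0.367, 0.1712, 0.108, 0.026, 0
R0 = Σ lx·mx = 0.9758 → 0.98

0.98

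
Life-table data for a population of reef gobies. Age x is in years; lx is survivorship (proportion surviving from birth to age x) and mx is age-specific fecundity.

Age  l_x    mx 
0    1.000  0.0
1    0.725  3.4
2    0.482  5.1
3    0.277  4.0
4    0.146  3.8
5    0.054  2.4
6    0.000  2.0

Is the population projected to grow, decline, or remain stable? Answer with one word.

growing

R0 = Σ lx·mx = 0 + 2.465 + 2.4582 + 1.108 + 0.5548 + 0.1296 + 0 = 6.7156
R0 > 1, so the population is growing.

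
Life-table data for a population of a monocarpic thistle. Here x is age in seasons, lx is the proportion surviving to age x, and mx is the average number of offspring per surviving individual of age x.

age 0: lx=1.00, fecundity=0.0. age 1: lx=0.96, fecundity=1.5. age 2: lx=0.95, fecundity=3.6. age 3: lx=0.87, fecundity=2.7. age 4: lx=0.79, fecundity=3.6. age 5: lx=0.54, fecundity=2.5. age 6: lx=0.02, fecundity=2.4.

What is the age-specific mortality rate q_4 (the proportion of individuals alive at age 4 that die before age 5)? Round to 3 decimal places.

0.316

q_4 = (l_4 − l_5) / l_4 = (0.79 − 0.54) / 0.79
     = 0.25 / 0.79 = 0.316456… → 0.316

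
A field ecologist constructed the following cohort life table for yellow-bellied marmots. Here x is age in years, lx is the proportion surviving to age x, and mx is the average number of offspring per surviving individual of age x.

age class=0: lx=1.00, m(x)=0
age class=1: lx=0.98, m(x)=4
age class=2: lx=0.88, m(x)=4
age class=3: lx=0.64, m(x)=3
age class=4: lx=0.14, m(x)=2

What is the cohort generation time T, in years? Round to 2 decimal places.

1.85

lx·mx: 0, 3.92, 3.52, 1.92, 0.28 → R0 = 9.64
x·lx·mx: 0, 3.92, 7.04, 5.76, 1.12 → Σ = 17.84
T = 17.84 / 9.64 = 1.850622… → 1.85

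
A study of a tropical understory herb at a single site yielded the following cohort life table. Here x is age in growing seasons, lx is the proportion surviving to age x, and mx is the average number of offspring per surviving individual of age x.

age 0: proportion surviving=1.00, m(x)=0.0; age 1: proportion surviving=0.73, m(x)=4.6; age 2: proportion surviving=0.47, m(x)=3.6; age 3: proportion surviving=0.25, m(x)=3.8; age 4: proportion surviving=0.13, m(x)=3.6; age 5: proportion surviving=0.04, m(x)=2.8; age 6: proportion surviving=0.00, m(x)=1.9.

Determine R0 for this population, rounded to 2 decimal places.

6.58

lx·mx by age: 0, 3.358, 1.692, 0.95, 0.468, 0.112, 0
R0 = Σ lx·mx = 6.58 → 6.58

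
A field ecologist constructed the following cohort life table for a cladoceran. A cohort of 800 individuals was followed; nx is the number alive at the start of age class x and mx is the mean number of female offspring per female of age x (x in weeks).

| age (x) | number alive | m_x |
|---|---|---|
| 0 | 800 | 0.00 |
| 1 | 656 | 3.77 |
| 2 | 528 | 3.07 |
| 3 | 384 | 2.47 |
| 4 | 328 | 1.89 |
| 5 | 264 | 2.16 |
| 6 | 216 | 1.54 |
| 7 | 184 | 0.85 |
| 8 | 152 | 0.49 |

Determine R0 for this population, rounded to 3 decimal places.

lx = nx/n0 = nx/800: 1, 0.82, 0.66, 0.48, 0.41, 0.33, 0.27, 0.23, 0.19
lx·mx by age: 0, 3.0914, 2.0262, 1.1856, 0.7749, 0.7128, 0.4158, 0.1955, 0.0931
R0 = Σ lx·mx = 8.4953 → 8.495

8.495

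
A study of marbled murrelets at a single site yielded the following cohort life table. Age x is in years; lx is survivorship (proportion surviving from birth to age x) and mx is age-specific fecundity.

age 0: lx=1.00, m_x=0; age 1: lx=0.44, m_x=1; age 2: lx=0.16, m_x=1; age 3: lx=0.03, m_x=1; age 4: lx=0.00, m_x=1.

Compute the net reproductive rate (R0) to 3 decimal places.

lx·mx by age: 0, 0.44, 0.16, 0.03, 0
R0 = Σ lx·mx = 0.63 → 0.630

0.630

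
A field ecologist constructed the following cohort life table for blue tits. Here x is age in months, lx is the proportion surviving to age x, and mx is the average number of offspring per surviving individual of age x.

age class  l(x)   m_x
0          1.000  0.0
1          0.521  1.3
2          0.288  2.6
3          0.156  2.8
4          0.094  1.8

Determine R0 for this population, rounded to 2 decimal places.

2.03

lx·mx by age: 0, 0.6773, 0.7488, 0.4368, 0.1692
R0 = Σ lx·mx = 2.0321 → 2.03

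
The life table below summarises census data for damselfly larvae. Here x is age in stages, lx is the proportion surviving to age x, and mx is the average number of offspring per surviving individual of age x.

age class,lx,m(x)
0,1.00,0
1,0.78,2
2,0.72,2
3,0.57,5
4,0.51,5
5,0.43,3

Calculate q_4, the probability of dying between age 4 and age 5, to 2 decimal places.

0.16

q_4 = (l_4 − l_5) / l_4 = (0.51 − 0.43) / 0.51
     = 0.08 / 0.51 = 0.156863… → 0.16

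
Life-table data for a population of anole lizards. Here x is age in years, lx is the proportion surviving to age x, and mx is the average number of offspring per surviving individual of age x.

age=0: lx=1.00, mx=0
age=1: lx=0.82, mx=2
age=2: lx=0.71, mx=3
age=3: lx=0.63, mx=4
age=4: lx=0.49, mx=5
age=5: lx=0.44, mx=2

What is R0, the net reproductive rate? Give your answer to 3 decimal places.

9.620

lx·mx by age: 0, 1.64, 2.13, 2.52, 2.45, 0.88
R0 = Σ lx·mx = 9.62 → 9.620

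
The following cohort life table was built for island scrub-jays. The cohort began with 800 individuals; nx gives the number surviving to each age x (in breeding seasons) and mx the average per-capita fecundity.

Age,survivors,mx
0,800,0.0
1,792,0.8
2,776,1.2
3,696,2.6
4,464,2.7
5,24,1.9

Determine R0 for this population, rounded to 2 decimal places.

lx = nx/n0 = nx/800: 1, 0.99, 0.97, 0.87, 0.58, 0.03
lx·mx by age: 0, 0.792, 1.164, 2.262, 1.566, 0.057
R0 = Σ lx·mx = 5.841 → 5.84

5.84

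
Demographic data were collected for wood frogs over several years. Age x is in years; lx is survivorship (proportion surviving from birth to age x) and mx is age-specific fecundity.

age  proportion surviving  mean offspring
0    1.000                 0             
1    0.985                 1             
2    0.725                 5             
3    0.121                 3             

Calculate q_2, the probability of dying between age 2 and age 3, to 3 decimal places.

0.833

q_2 = (l_2 − l_3) / l_2 = (0.725 − 0.121) / 0.725
     = 0.604 / 0.725 = 0.833103… → 0.833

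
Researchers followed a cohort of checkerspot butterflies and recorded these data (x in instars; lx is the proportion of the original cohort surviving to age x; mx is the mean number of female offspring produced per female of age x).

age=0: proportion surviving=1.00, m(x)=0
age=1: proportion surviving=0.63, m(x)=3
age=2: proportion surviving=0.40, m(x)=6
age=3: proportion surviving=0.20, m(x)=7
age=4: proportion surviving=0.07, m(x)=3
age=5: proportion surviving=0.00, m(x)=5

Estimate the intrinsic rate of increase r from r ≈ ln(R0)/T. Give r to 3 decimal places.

0.893

R0 = Σ lx·mx = 0 + 1.89 + 2.4 + 1.4 + 0.21 + 0 = 5.9
Σ x·lx·mx = 11.73; T = 11.73/5.9 = 1.98814…
r ≈ ln(R0)/T = ln(5.9)/1.98814… = 0.89277… → 0.893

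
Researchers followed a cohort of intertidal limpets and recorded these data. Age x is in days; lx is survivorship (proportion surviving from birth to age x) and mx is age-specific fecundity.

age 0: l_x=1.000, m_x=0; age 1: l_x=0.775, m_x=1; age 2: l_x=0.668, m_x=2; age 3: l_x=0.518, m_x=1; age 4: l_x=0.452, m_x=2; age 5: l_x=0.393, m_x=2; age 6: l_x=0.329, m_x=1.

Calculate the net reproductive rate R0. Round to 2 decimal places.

4.65

lx·mx by age: 0, 0.775, 1.336, 0.518, 0.904, 0.786, 0.329
R0 = Σ lx·mx = 4.648 → 4.65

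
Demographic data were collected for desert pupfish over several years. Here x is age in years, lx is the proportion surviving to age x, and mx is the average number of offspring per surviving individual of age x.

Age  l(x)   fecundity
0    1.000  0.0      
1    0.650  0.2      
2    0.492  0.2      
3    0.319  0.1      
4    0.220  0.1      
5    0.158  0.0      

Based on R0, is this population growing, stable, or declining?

R0 = Σ lx·mx = 0 + 0.13 + 0.0984 + 0.0319 + 0.022 + 0 = 0.2823
R0 < 1, so the population is declining.

declining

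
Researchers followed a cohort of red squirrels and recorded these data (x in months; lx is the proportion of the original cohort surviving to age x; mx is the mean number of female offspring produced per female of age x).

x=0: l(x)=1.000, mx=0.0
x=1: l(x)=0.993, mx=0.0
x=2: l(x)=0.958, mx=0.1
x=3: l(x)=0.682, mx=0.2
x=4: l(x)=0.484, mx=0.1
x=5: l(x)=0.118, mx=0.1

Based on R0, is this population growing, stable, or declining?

declining

R0 = Σ lx·mx = 0 + 0 + 0.0958 + 0.1364 + 0.0484 + 0.0118 = 0.2924
R0 < 1, so the population is declining.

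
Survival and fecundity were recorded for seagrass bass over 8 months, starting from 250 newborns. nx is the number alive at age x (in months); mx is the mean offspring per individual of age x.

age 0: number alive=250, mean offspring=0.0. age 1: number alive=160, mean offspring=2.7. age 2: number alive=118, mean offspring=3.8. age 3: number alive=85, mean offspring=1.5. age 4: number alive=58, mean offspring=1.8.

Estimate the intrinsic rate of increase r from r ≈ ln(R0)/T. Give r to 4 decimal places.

lx = nx/n0 = nx/250: 1, 0.64, 0.472, 0.34, 0.232
R0 = Σ lx·mx = 0 + 1.728 + 1.7936 + 0.51 + 0.4176 = 4.4492
Σ x·lx·mx = 8.5156; T = 8.5156/4.4492 = 1.91396…
r ≈ ln(R0)/T = ln(4.4492)/1.91396… = 0.779913… → 0.7799

0.7799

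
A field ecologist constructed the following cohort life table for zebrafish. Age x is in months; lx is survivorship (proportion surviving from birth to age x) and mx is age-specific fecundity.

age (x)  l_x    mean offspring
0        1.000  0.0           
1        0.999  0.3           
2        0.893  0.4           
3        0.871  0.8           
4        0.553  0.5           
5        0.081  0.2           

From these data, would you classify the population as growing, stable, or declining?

growing

R0 = Σ lx·mx = 0 + 0.2997 + 0.3572 + 0.6968 + 0.2765 + 0.0162 = 1.6464
R0 > 1, so the population is growing.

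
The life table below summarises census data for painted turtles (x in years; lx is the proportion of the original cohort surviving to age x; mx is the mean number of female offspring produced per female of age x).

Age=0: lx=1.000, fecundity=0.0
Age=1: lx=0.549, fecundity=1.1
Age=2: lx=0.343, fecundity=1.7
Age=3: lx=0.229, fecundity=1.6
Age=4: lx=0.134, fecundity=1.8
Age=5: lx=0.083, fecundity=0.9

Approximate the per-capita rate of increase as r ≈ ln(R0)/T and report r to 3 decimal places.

R0 = Σ lx·mx = 0 + 0.6039 + 0.5831 + 0.3664 + 0.2412 + 0.0747 = 1.8693
Σ x·lx·mx = 4.2076; T = 4.2076/1.8693 = 2.2509…
r ≈ ln(R0)/T = ln(1.8693)/2.2509… = 0.27792… → 0.278

0.278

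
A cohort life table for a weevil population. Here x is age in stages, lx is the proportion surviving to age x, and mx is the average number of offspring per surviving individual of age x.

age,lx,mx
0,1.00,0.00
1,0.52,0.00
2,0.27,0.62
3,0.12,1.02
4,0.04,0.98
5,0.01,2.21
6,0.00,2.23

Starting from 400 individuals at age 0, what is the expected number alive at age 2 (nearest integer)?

Expected survivors = N0 · l_2 = 400 × 0.27 = 108 → 108

108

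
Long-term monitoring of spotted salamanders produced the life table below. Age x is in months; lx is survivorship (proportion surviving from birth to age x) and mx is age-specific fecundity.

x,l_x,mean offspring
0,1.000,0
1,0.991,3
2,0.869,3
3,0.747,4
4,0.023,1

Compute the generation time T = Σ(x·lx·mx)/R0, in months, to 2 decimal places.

2.01

lx·mx: 0, 2.973, 2.607, 2.988, 0.023 → R0 = 8.591
x·lx·mx: 0, 2.973, 5.214, 8.964, 0.092 → Σ = 17.243
T = 17.243 / 8.591 = 2.0071… → 2.01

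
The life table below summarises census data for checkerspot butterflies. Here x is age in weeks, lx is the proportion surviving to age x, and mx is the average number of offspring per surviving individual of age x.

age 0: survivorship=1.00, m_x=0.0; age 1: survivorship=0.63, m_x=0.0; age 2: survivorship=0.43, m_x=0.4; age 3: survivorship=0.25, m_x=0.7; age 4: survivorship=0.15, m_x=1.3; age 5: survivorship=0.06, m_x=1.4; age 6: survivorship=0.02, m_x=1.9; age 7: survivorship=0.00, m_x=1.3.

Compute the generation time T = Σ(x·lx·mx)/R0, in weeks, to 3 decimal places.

3.459

lx·mx: 0, 0, 0.172, 0.175, 0.195, 0.084, 0.038, 0 → R0 = 0.664
x·lx·mx: 0, 0, 0.344, 0.525, 0.78, 0.42, 0.228, 0 → Σ = 2.297
T = 2.297 / 0.664 = 3.459337… → 3.459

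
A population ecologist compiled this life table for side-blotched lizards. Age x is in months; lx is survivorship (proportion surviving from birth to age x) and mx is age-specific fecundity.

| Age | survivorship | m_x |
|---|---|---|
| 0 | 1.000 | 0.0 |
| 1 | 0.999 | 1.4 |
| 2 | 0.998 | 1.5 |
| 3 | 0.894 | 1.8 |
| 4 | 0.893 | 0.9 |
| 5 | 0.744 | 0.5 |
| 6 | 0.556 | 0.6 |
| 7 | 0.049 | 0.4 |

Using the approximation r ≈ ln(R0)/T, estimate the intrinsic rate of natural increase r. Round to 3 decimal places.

0.660

R0 = Σ lx·mx = 0 + 1.3986 + 1.497 + 1.6092 + 0.8037 + 0.372 + 0.3336 + 0.0196 = 6.0337
Σ x·lx·mx = 16.4338; T = 16.4338/6.0337 = 2.72367…
r ≈ ln(R0)/T = ln(6.0337)/2.72367… = 0.6599… → 0.660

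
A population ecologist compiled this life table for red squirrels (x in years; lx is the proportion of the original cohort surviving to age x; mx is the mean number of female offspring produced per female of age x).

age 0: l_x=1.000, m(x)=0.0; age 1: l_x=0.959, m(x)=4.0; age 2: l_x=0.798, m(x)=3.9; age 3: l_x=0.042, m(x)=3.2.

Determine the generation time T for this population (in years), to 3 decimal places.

1.477

lx·mx: 0, 3.836, 3.1122, 0.1344 → R0 = 7.0826
x·lx·mx: 0, 3.836, 6.2244, 0.4032 → Σ = 10.4636
T = 10.4636 / 7.0826 = 1.477367… → 1.477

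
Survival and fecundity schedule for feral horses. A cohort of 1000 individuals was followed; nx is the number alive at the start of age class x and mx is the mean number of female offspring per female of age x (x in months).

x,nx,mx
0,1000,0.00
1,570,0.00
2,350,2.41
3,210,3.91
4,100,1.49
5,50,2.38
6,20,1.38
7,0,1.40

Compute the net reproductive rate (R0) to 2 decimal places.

1.96

lx = nx/n0 = nx/1000: 1, 0.57, 0.35, 0.21, 0.1, 0.05, 0.02, 0
lx·mx by age: 0, 0, 0.8435, 0.8211, 0.149, 0.119, 0.0276, 0
R0 = Σ lx·mx = 1.9602 → 1.96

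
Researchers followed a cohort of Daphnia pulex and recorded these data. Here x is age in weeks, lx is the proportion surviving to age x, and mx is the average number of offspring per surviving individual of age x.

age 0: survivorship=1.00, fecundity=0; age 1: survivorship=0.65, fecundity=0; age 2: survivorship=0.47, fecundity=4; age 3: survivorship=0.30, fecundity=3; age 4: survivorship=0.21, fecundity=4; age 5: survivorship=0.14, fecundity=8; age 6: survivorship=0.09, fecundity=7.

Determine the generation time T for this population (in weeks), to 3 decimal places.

3.575

lx·mx: 0, 0, 1.88, 0.9, 0.84, 1.12, 0.63 → R0 = 5.37
x·lx·mx: 0, 0, 3.76, 2.7, 3.36, 5.6, 3.78 → Σ = 19.2
T = 19.2 / 5.37 = 3.575419… → 3.575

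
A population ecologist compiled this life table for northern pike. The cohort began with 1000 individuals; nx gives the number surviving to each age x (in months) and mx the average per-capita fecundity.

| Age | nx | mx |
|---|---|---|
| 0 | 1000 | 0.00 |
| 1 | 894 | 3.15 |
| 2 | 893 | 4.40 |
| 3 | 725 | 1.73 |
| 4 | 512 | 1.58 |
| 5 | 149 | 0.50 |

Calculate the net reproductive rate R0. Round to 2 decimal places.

lx = nx/n0 = nx/1000: 1, 0.894, 0.893, 0.725, 0.512, 0.149
lx·mx by age: 0, 2.8161, 3.9292, 1.25425, 0.80896, 0.0745
R0 = Σ lx·mx = 8.88301 → 8.88

8.88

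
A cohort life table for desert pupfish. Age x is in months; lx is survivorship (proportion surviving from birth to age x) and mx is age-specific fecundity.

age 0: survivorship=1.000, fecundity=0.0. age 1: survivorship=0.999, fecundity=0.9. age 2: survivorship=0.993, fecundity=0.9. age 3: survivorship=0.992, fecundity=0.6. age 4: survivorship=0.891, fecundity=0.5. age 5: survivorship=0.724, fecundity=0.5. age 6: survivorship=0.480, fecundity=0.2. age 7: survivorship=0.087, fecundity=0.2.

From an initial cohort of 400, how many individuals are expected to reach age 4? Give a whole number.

356

Expected survivors = N0 · l_4 = 400 × 0.891 = 356.4 → 356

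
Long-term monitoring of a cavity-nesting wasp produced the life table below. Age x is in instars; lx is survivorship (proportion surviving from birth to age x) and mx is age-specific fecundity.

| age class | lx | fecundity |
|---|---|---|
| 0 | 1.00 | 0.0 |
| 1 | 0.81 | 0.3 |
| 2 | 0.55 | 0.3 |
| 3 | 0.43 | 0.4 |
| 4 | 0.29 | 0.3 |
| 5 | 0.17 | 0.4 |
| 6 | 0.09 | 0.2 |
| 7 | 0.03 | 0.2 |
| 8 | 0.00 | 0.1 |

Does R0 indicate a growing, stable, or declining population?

declining

R0 = Σ lx·mx = 0 + 0.243 + 0.165 + 0.172 + 0.087 + 0.068 + 0.018 + 0.006 + 0 = 0.759
R0 < 1, so the population is declining.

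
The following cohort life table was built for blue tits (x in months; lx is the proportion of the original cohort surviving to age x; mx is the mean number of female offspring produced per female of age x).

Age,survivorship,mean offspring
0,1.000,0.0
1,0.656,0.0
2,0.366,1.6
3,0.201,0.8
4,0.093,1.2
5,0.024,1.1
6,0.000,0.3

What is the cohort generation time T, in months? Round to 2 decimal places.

lx·mx: 0, 0, 0.5856, 0.1608, 0.1116, 0.0264, 0 → R0 = 0.8844
x·lx·mx: 0, 0, 1.1712, 0.4824, 0.4464, 0.132, 0 → Σ = 2.232
T = 2.232 / 0.8844 = 2.523745… → 2.52

2.52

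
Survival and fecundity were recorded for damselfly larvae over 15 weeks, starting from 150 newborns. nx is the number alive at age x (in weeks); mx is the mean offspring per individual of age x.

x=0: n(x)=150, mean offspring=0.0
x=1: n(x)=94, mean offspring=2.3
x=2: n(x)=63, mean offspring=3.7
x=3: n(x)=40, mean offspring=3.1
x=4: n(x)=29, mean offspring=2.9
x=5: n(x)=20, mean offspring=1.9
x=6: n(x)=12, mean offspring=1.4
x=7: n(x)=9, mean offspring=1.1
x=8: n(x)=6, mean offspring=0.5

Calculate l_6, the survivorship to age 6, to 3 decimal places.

l_6 = n_6/n_0 = 12/150 = 0.08 → 0.080

0.080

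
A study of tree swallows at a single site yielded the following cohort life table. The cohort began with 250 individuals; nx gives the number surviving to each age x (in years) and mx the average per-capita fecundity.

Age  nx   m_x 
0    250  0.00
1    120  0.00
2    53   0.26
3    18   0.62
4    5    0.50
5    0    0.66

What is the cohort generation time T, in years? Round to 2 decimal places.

lx = nx/n0 = nx/250: 1, 0.48, 0.212, 0.072, 0.02, 0
lx·mx: 0, 0, 0.05512, 0.04464, 0.01, 0 → R0 = 0.10976
x·lx·mx: 0, 0, 0.11024, 0.13392, 0.04, 0 → Σ = 0.28416
T = 0.28416 / 0.10976 = 2.588921… → 2.59

2.59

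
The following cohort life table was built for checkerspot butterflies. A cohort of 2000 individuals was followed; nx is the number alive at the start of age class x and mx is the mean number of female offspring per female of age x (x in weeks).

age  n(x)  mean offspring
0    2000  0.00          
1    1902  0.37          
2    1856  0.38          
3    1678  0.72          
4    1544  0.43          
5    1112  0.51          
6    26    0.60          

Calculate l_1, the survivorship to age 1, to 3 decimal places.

0.951

l_1 = n_1/n_0 = 1902/2000 = 0.951 → 0.951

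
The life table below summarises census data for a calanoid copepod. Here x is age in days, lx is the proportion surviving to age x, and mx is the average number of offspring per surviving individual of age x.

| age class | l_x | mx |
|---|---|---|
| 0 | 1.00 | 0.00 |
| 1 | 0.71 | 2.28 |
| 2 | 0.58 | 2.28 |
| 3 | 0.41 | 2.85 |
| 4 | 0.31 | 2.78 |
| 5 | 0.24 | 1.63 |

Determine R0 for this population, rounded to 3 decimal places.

5.363

lx·mx by age: 0, 1.6188, 1.3224, 1.1685, 0.8618, 0.3912
R0 = Σ lx·mx = 5.3627 → 5.363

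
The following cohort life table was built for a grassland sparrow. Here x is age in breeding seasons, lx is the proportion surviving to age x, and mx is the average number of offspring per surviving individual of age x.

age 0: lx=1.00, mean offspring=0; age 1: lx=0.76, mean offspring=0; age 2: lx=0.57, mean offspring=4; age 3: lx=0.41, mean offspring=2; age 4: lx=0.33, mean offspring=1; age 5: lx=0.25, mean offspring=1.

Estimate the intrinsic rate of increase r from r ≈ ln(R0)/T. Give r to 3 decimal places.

R0 = Σ lx·mx = 0 + 0 + 2.28 + 0.82 + 0.33 + 0.25 = 3.68
Σ x·lx·mx = 9.59; T = 9.59/3.68 = 2.60598…
r ≈ ln(R0)/T = ln(3.68)/2.60598… = 0.49997… → 0.500

0.500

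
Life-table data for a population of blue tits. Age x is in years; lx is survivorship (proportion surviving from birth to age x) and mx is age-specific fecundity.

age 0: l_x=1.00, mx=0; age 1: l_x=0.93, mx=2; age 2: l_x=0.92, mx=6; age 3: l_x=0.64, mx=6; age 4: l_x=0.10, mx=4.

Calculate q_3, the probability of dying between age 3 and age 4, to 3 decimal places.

q_3 = (l_3 − l_4) / l_3 = (0.64 − 0.1) / 0.64
     = 0.54 / 0.64 = 0.84375 → 0.844

0.844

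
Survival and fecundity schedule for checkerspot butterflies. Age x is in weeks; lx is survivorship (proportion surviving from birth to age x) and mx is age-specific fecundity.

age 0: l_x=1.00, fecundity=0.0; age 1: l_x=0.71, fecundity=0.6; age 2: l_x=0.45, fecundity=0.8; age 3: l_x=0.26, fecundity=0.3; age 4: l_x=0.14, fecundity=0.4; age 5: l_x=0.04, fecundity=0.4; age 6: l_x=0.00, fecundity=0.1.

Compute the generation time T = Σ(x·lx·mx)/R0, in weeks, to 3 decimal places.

1.799

lx·mx: 0, 0.426, 0.36, 0.078, 0.056, 0.016, 0 → R0 = 0.936
x·lx·mx: 0, 0.426, 0.72, 0.234, 0.224, 0.08, 0 → Σ = 1.684
T = 1.684 / 0.936 = 1.799145… → 1.799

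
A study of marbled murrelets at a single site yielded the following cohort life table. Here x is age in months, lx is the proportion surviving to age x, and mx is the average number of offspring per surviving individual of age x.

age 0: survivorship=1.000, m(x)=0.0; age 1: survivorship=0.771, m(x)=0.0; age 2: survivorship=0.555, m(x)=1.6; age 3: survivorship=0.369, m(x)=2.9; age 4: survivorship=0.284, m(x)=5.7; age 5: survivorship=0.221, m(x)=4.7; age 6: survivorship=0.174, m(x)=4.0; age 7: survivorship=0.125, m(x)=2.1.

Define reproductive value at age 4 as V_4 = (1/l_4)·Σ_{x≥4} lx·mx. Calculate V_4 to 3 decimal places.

12.732

lx·mx for x ≥ 4: 1.6188, 1.0387, 0.696, 0.2625 → sum = 3.616
V_4 = 3.616 / l_4 = 3.616 / 0.284 = 12.732394… → 12.732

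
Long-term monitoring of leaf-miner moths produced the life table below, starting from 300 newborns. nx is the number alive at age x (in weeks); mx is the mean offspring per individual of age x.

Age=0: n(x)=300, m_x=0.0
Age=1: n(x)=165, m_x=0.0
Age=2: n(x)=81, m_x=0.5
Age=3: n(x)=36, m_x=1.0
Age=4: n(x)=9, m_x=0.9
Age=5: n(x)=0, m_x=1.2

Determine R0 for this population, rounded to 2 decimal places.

lx = nx/n0 = nx/300: 1, 0.55, 0.27, 0.12, 0.03, 0
lx·mx by age: 0, 0, 0.135, 0.12, 0.027, 0
R0 = Σ lx·mx = 0.282 → 0.28

0.28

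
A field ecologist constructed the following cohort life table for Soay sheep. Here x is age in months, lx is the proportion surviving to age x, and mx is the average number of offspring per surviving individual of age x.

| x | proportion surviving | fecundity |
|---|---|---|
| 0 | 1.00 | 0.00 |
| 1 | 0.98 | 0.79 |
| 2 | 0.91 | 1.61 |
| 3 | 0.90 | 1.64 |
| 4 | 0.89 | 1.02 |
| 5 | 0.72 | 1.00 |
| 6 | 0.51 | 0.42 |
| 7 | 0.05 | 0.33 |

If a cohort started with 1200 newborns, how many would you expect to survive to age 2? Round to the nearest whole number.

Expected survivors = N0 · l_2 = 1200 × 0.91 = 1092 → 1092

1092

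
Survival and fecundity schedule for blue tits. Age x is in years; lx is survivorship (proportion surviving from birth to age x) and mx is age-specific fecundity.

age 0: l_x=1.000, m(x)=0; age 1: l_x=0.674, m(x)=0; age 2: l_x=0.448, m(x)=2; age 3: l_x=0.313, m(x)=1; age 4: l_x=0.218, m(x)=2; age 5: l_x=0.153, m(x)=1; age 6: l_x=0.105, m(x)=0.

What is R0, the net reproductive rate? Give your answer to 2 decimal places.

1.80

lx·mx by age: 0, 0, 0.896, 0.313, 0.436, 0.153, 0
R0 = Σ lx·mx = 1.798 → 1.80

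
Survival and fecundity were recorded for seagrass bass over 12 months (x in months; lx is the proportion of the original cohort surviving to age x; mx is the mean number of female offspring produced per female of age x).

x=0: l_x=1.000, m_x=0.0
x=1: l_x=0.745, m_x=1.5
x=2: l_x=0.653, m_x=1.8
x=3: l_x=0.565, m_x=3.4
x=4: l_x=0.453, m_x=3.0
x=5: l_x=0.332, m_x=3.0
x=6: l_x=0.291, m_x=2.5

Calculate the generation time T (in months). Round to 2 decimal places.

lx·mx: 0, 1.1175, 1.1754, 1.921, 1.359, 0.996, 0.7275 → R0 = 7.2964
x·lx·mx: 0, 1.1175, 2.3508, 5.763, 5.436, 4.98, 4.365 → Σ = 24.0123
T = 24.0123 / 7.2964 = 3.290979… → 3.29

3.29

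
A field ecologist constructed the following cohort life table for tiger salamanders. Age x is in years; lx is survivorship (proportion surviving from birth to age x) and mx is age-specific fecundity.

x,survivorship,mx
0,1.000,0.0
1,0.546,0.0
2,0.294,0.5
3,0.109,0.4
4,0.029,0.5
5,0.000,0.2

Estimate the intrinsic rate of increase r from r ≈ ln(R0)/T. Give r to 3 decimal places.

R0 = Σ lx·mx = 0 + 0 + 0.147 + 0.0436 + 0.0145 + 0 = 0.2051
Σ x·lx·mx = 0.4828; T = 0.4828/0.2051 = 2.35397…
r ≈ ln(R0)/T = ln(0.2051)/2.35397… = -0.67301… → -0.673

-0.673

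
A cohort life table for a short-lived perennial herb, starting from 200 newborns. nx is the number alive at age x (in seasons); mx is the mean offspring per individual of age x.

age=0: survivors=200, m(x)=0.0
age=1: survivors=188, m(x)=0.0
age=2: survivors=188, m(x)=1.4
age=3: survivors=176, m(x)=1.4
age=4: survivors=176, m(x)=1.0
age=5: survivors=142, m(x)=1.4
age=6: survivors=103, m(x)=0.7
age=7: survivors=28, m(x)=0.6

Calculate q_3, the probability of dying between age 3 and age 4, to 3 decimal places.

0.000

lx = nx/n0 = nx/200: 1, 0.94, 0.94, 0.88, 0.88, 0.71, 0.515, 0.14
q_3 = (l_3 − l_4) / l_3 = (0.88 − 0.88) / 0.88
     = 0 / 0.88 = 0 → 0.000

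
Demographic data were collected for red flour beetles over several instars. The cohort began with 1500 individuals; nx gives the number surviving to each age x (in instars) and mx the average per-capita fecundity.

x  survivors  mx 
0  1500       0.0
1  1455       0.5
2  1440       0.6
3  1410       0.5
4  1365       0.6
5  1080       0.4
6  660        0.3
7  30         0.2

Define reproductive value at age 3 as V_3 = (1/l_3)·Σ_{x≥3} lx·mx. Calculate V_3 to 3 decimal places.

1.532

lx = nx/n0 = nx/1500: 1, 0.97, 0.96, 0.94, 0.91, 0.72, 0.44, 0.02
lx·mx for x ≥ 3: 0.47, 0.546, 0.288, 0.132, 0.004 → sum = 1.44
V_3 = 1.44 / l_3 = 1.44 / 0.94 = 1.531915… → 1.532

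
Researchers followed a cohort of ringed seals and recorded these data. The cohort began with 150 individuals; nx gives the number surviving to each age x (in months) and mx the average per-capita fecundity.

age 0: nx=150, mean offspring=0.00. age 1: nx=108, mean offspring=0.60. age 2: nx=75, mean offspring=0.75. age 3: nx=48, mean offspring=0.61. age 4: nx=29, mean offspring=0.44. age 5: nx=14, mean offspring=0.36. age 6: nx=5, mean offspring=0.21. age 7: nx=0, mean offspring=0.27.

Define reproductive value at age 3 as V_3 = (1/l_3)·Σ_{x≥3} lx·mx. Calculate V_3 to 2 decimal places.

lx = nx/n0 = nx/150: 1, 0.72, 0.5, 0.32, 0.19333…, 0.09333…, 0.03333…, 0
lx·mx for x ≥ 3: 0.1952, 0.085067…, 0.0336…, 0.007…, 0 → sum = 0.320867…
V_3 = 0.320867… / l_3 = 0.320867… / 0.32 = 1.002708… → 1.00

1.00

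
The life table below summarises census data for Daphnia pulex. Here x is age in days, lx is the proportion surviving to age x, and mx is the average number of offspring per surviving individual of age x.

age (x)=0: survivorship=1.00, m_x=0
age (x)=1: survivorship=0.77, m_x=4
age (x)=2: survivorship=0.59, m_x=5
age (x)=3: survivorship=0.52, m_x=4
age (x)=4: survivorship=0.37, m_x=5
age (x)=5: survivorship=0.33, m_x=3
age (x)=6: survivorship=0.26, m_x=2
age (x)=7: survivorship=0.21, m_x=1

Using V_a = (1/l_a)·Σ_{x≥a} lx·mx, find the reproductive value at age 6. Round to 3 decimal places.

2.808

lx·mx for x ≥ 6: 0.52, 0.21 → sum = 0.73
V_6 = 0.73 / l_6 = 0.73 / 0.26 = 2.807692… → 2.808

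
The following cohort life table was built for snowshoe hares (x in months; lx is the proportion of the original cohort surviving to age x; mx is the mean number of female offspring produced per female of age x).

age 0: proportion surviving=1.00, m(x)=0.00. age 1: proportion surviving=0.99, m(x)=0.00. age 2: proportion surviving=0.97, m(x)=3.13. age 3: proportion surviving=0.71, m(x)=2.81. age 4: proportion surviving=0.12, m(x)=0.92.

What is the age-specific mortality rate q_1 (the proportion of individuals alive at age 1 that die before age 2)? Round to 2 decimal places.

q_1 = (l_1 − l_2) / l_1 = (0.99 − 0.97) / 0.99
     = 0.02 / 0.99 = 0.020202… → 0.02

0.02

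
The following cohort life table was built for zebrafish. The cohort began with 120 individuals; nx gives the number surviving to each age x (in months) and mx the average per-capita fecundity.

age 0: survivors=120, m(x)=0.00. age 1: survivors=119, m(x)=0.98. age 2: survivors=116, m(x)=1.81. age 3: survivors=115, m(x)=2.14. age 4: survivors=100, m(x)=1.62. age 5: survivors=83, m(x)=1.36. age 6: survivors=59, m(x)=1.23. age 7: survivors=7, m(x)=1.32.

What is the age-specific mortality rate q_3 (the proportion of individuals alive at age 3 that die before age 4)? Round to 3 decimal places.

lx = nx/n0 = nx/120: 1, 0.99167…, 0.96667…, 0.95833…, 0.83333…, 0.69167…, 0.49167…, 0.05833…
q_3 = (l_3 − l_4) / l_3 = (0.958333… − 0.833333…) / 0.958333…
     = 0.125… / 0.958333… = 0.130435… → 0.130

0.130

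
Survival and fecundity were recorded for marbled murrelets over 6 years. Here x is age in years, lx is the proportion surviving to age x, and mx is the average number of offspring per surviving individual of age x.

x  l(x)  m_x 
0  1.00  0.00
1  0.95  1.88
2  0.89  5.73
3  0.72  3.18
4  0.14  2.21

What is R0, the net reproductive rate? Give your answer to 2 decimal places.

lx·mx by age: 0, 1.786, 5.0997, 2.2896, 0.3094
R0 = Σ lx·mx = 9.4847 → 9.48

9.48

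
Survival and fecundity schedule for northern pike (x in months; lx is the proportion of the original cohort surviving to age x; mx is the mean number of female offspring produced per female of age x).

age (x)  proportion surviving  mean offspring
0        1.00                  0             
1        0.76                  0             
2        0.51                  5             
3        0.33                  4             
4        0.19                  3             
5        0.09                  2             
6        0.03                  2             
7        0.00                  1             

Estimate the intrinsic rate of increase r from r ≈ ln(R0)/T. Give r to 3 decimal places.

R0 = Σ lx·mx = 0 + 0 + 2.55 + 1.32 + 0.57 + 0.18 + 0.06 + 0 = 4.68
Σ x·lx·mx = 12.6; T = 12.6/4.68 = 2.69231…
r ≈ ln(R0)/T = ln(4.68)/2.69231… = 0.57323… → 0.573

0.573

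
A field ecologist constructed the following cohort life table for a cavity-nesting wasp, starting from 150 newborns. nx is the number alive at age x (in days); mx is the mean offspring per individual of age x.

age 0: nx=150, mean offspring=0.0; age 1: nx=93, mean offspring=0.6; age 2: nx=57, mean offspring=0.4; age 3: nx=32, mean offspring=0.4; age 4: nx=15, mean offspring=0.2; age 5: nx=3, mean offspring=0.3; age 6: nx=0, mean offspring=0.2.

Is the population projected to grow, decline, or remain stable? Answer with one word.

lx = nx/n0 = nx/150: 1, 0.62, 0.38, 0.21333…, 0.1, 0.02, 0
R0 = Σ lx·mx = 0 + 0.372 + 0.152 + 0.085333… + 0.02 + 0.006 + 0 = 0.635333…
R0 < 1, so the population is declining.

declining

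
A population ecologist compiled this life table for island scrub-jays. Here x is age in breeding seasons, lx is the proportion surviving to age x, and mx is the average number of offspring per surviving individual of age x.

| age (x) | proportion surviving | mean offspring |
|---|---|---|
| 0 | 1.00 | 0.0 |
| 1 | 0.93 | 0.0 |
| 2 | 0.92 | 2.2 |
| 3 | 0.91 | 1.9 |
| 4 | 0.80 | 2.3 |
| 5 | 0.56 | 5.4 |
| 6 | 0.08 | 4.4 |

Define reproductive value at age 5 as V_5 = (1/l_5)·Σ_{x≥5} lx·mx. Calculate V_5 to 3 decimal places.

lx·mx for x ≥ 5: 3.024, 0.352 → sum = 3.376
V_5 = 3.376 / l_5 = 3.376 / 0.56 = 6.028571… → 6.029

6.029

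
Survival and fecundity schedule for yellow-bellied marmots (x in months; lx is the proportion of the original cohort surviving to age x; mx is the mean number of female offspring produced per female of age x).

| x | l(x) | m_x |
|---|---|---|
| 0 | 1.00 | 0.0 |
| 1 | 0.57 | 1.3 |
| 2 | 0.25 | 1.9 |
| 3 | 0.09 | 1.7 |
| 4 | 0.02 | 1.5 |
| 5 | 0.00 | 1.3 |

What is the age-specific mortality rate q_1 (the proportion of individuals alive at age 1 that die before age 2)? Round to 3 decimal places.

q_1 = (l_1 − l_2) / l_1 = (0.57 − 0.25) / 0.57
     = 0.32 / 0.57 = 0.561404… → 0.561

0.561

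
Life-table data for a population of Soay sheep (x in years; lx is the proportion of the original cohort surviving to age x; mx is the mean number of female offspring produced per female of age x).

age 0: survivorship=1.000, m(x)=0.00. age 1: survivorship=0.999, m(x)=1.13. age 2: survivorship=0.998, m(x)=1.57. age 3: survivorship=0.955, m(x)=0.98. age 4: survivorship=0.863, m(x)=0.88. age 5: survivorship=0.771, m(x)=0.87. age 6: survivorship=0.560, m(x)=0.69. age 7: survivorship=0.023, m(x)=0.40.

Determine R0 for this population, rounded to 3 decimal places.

lx·mx by age: 0, 1.12887, 1.56686, 0.9359, 0.75944, 0.67077, 0.3864, 0.0092
R0 = Σ lx·mx = 5.45744 → 5.457

5.457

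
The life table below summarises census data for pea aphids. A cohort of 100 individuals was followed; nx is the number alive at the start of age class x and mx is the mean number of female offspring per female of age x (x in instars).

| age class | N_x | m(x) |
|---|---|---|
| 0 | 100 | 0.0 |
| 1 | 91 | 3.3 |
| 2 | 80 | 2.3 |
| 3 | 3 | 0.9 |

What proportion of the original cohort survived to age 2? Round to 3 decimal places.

0.800

l_2 = n_2/n_0 = 80/100 = 0.8 → 0.800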